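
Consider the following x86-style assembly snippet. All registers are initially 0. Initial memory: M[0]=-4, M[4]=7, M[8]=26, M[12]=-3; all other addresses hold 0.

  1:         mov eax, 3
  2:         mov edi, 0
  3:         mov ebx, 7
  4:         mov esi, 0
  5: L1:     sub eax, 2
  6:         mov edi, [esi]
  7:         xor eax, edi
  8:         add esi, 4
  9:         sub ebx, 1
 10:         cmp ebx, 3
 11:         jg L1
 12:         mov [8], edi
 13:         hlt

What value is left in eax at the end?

35

mov eax, 3 → eax=3
mov edi, 0 → edi=0
mov ebx, 7 → ebx=7
mov esi, 0 → esi=0
sub eax, 2 → eax=3-2=1
mov edi, [esi] → edi=M[0]=-4
xor eax, edi → eax=1^(-4)=-3
add esi, 4 → esi=0+4=4
sub ebx, 1 → ebx=7-1=6
cmp ebx, 3  (cmp 6,3)
jg L1: taken
sub eax, 2 → eax=(-3)-2=-5
mov edi, [esi] → edi=M[4]=7
xor eax, edi → eax=(-5)^7=-4
add esi, 4 → esi=4+4=8
sub ebx, 1 → ebx=6-1=5
cmp ebx, 3  (cmp 5,3)
jg L1: taken
sub eax, 2 → eax=(-4)-2=-6
mov edi, [esi] → edi=M[8]=26
xor eax, edi → eax=(-6)^26=-32
add esi, 4 → esi=8+4=12
sub ebx, 1 → ebx=5-1=4
cmp ebx, 3  (cmp 4,3)
jg L1: taken
sub eax, 2 → eax=(-32)-2=-34
mov edi, [esi] → edi=M[12]=-3
xor eax, edi → eax=(-34)^(-3)=35
add esi, 4 → esi=12+4=16
sub ebx, 1 → ebx=4-1=3
cmp ebx, 3  (cmp 3,3)
jg L1: not taken
mov [8], edi → M[8]=-3
halt.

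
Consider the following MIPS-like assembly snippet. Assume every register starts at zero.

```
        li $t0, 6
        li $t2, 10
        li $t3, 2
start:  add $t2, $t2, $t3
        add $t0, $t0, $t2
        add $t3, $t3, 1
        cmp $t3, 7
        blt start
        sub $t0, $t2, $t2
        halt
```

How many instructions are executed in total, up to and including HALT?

after li $t0, 6: $t0=6
after li $t2, 10: $t2=10
after li $t3, 2: $t3=2
after add $t2, $t2, $t3: $t2=10+2=12
after add $t0, $t0, $t2: $t0=6+12=18
after add $t3, $t3, 1: $t3=2+1=3
cmp $t3, 7  (cmp 3,7)
blt start: taken
after add $t2, $t2, $t3: $t2=12+3=15
after add $t0, $t0, $t2: $t0=18+15=33
after add $t3, $t3, 1: $t3=3+1=4
cmp $t3, 7  (cmp 4,7)
blt start: taken
after add $t2, $t2, $t3: $t2=15+4=19
after add $t0, $t0, $t2: $t0=33+19=52
after add $t3, $t3, 1: $t3=4+1=5
cmp $t3, 7  (cmp 5,7)
blt start: taken
after add $t2, $t2, $t3: $t2=19+5=24
after add $t0, $t0, $t2: $t0=52+24=76
after add $t3, $t3, 1: $t3=5+1=6
cmp $t3, 7  (cmp 6,7)
blt start: taken
after add $t2, $t2, $t3: $t2=24+6=30
after add $t0, $t0, $t2: $t0=76+30=106
after add $t3, $t3, 1: $t3=6+1=7
cmp $t3, 7  (cmp 7,7)
blt start: not taken
after sub $t0, $t2, $t2: $t0=30-30=0
halt.
Total executed instructions: 30.

30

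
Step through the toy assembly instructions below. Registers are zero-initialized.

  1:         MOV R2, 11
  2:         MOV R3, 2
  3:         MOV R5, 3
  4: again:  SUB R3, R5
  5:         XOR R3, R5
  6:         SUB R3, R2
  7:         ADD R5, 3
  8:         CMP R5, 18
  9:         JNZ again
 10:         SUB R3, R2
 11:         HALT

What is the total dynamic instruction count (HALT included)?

after MOV R2, 11: R2=11
after MOV R3, 2: R3=2
after MOV R5, 3: R5=3
after SUB R3, R5: R3=2-3=-1
after XOR R3, R5: R3=(-1)^3=-4
after SUB R3, R2: R3=(-4)-11=-15
after ADD R5, 3: R5=3+3=6
CMP R5, 18  (cmp 6,18)
JNZ again: taken
after SUB R3, R5: R3=(-15)-6=-21
after XOR R3, R5: R3=(-21)^6=-19
after SUB R3, R2: R3=(-19)-11=-30
after ADD R5, 3: R5=6+3=9
CMP R5, 18  (cmp 9,18)
JNZ again: taken
after SUB R3, R5: R3=(-30)-9=-39
after XOR R3, R5: R3=(-39)^9=-48
after SUB R3, R2: R3=(-48)-11=-59
after ADD R5, 3: R5=9+3=12
CMP R5, 18  (cmp 12,18)
JNZ again: taken
after SUB R3, R5: R3=(-59)-12=-71
after XOR R3, R5: R3=(-71)^12=-75
after SUB R3, R2: R3=(-75)-11=-86
after ADD R5, 3: R5=12+3=15
CMP R5, 18  (cmp 15,18)
JNZ again: taken
after SUB R3, R5: R3=(-86)-15=-101
after XOR R3, R5: R3=(-101)^15=-108
after SUB R3, R2: R3=(-108)-11=-119
after ADD R5, 3: R5=15+3=18
CMP R5, 18  (cmp 18,18)
JNZ again: not taken
after SUB R3, R2: R3=(-119)-11=-130
halt.
Total executed instructions: 35.

35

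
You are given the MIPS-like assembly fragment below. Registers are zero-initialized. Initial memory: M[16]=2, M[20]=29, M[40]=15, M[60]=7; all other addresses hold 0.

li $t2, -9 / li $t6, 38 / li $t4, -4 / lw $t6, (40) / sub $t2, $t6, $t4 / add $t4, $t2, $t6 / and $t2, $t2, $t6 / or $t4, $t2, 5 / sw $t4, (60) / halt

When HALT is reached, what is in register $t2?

3

li $t2, -9 → $t2=-9
li $t6, 38 → $t6=38
li $t4, -4 → $t4=-4
lw $t6, (40) → $t6=M[40]=15
sub $t2, $t6, $t4 → $t2=15-(-4)=19
add $t4, $t2, $t6 → $t4=19+15=34
and $t2, $t2, $t6 → $t2=19&15=3
or $t4, $t2, 5 → $t4=3|5=7
sw $t4, (60) → M[60]=7
halt.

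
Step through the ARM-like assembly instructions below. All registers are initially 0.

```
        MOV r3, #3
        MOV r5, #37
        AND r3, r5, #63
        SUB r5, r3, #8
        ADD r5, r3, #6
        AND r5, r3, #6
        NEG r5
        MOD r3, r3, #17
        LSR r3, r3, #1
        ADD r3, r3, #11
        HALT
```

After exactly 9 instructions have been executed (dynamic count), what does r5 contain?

MOV r3, #3 → r3=3
MOV r5, #37 → r5=37
AND r3, r5, #63 → r3=37&63=37
SUB r5, r3, #8 → r5=37-8=29
ADD r5, r3, #6 → r5=37+6=43
AND r5, r3, #6 → r5=37&6=4
NEG r5 → r5=-(4)=-4
MOD r3, r3, #17 → r3=37%17=3
LSR r3, r3, #1 → r3=3>>1=1
After step 9: r5 = -4.

-4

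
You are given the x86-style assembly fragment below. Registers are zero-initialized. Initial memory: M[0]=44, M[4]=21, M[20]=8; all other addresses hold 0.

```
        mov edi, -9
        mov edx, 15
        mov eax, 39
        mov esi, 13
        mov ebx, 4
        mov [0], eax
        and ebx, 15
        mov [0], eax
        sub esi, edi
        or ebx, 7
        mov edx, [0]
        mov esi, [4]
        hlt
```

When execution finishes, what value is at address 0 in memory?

mov edi, -9 → edi=-9
mov edx, 15 → edx=15
mov eax, 39 → eax=39
mov esi, 13 → esi=13
mov ebx, 4 → ebx=4
mov [0], eax → M[0]=39
and ebx, 15 → ebx=4&15=4
mov [0], eax → M[0]=39
sub esi, edi → esi=13-(-9)=22
or ebx, 7 → ebx=4|7=7
mov edx, [0] → edx=M[0]=39
mov esi, [4] → esi=M[4]=21
halt.

39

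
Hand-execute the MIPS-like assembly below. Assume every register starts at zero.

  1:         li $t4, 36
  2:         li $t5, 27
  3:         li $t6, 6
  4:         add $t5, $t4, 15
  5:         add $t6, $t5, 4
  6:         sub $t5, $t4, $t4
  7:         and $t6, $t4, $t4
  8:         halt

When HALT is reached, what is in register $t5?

li $t4, 36 → $t4=36
li $t5, 27 → $t5=27
li $t6, 6 → $t6=6
add $t5, $t4, 15 → $t5=36+15=51
add $t6, $t5, 4 → $t6=51+4=55
sub $t5, $t4, $t4 → $t5=36-36=0
and $t6, $t4, $t4 → $t6=36&36=36
halt.

0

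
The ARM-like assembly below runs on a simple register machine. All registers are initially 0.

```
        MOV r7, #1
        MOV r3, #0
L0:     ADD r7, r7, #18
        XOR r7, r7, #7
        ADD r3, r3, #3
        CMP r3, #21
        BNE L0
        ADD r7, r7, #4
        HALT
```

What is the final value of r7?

120

MOV r7, #1 → r7=1
MOV r3, #0 → r3=0
ADD r7, r7, #18 → r7=1+18=19
XOR r7, r7, #7 → r7=19^7=20
ADD r3, r3, #3 → r3=0+3=3
CMP r3, #21  (cmp 3,21)
BNE L0: taken
ADD r7, r7, #18 → r7=20+18=38
XOR r7, r7, #7 → r7=38^7=33
ADD r3, r3, #3 → r3=3+3=6
CMP r3, #21  (cmp 6,21)
BNE L0: taken
ADD r7, r7, #18 → r7=33+18=51
XOR r7, r7, #7 → r7=51^7=52
ADD r3, r3, #3 → r3=6+3=9
CMP r3, #21  (cmp 9,21)
BNE L0: taken
ADD r7, r7, #18 → r7=52+18=70
XOR r7, r7, #7 → r7=70^7=65
ADD r3, r3, #3 → r3=9+3=12
CMP r3, #21  (cmp 12,21)
BNE L0: taken
ADD r7, r7, #18 → r7=65+18=83
XOR r7, r7, #7 → r7=83^7=84
ADD r3, r3, #3 → r3=12+3=15
CMP r3, #21  (cmp 15,21)
BNE L0: taken
ADD r7, r7, #18 → r7=84+18=102
XOR r7, r7, #7 → r7=102^7=97
ADD r3, r3, #3 → r3=15+3=18
CMP r3, #21  (cmp 18,21)
BNE L0: taken
ADD r7, r7, #18 → r7=97+18=115
XOR r7, r7, #7 → r7=115^7=116
ADD r3, r3, #3 → r3=18+3=21
CMP r3, #21  (cmp 21,21)
BNE L0: not taken
ADD r7, r7, #4 → r7=116+4=120
halt.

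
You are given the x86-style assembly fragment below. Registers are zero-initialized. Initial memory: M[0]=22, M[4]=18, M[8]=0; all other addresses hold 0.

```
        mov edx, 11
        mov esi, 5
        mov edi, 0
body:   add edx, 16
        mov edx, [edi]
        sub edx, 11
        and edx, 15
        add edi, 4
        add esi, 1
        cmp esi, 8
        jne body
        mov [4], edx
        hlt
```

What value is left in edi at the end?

edx=11
esi=5
edi=0
edx=11+16=27
edx=M[0]=22
edx=22-11=11
edx=11&15=11
edi=0+4=4
esi=5+1=6
cmp esi, 8  (cmp 6,8)
jne body: taken
edx=11+16=27
edx=M[4]=18
edx=18-11=7
edx=7&15=7
edi=4+4=8
esi=6+1=7
cmp esi, 8  (cmp 7,8)
jne body: taken
edx=7+16=23
edx=M[8]=0
edx=0-11=-11
edx=(-11)&15=5
edi=8+4=12
esi=7+1=8
cmp esi, 8  (cmp 8,8)
jne body: not taken
mov [4], edx → M[4]=5
halt.

12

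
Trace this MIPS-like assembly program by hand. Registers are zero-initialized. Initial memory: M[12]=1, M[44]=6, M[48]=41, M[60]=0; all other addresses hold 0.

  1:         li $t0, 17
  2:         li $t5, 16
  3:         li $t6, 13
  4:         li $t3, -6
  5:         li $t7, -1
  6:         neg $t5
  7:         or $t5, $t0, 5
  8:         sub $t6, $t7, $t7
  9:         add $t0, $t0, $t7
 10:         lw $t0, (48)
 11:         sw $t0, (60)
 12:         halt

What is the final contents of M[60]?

after li $t0, 17: $t0=17
after li $t5, 16: $t5=16
after li $t6, 13: $t6=13
after li $t3, -6: $t3=-6
after li $t7, -1: $t7=-1
after neg $t5: $t5=-(16)=-16
after or $t5, $t0, 5: $t5=17|5=21
after sub $t6, $t7, $t7: $t6=(-1)-(-1)=0
after add $t0, $t0, $t7: $t0=17+(-1)=16
after lw $t0, (48): $t0=M[48]=41
sw $t0, (60) → M[60]=41
halt.

41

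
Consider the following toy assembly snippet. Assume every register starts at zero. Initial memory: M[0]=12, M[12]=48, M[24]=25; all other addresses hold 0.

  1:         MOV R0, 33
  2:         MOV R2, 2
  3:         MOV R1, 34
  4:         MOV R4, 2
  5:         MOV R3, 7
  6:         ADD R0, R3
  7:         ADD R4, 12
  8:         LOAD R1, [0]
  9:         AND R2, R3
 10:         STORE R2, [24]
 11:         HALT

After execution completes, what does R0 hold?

after MOV R0, 33: R0=33
after MOV R2, 2: R2=2
after MOV R1, 34: R1=34
after MOV R4, 2: R4=2
after MOV R3, 7: R3=7
after ADD R0, R3: R0=33+7=40
after ADD R4, 12: R4=2+12=14
after LOAD R1, [0]: R1=M[0]=12
after AND R2, R3: R2=2&7=2
STORE R2, [24] → M[24]=2
halt.

40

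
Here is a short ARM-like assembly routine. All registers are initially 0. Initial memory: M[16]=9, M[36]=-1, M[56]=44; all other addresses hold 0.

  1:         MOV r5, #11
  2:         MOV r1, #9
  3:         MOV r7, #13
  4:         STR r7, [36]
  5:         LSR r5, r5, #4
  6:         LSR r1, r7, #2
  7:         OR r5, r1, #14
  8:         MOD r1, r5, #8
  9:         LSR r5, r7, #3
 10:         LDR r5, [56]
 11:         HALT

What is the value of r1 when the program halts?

after MOV r5, #11: r5=11
after MOV r1, #9: r1=9
after MOV r7, #13: r7=13
STR r7, [36] → M[36]=13
after LSR r5, r5, #4: r5=11>>4=0
after LSR r1, r7, #2: r1=13>>2=3
after OR r5, r1, #14: r5=3|14=15
after MOD r1, r5, #8: r1=15%8=7
after LSR r5, r7, #3: r5=13>>3=1
after LDR r5, [56]: r5=M[56]=44
halt.

7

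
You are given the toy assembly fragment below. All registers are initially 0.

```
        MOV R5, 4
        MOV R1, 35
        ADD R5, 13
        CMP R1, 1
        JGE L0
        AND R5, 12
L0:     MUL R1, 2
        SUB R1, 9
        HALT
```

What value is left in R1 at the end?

61

after MOV R5, 4: R5=4
after MOV R1, 35: R1=35
after ADD R5, 13: R5=4+13=17
CMP R1, 1  (cmp 35,1)
JGE L0: taken
after MUL R1, 2: R1=35*2=70
after SUB R1, 9: R1=70-9=61
halt.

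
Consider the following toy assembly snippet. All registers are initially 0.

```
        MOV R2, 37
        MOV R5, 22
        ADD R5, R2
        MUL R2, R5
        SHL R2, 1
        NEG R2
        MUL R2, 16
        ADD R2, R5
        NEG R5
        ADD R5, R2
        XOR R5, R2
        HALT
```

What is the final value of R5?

123

MOV R2, 37 → R2=37
MOV R5, 22 → R5=22
ADD R5, R2 → R5=22+37=59
MUL R2, R5 → R2=37*59=2183
SHL R2, 1 → R2=2183<<1=4366
NEG R2 → R2=-(4366)=-4366
MUL R2, 16 → R2=(-4366)*16=-69856
ADD R2, R5 → R2=(-69856)+59=-69797
NEG R5 → R5=-(59)=-59
ADD R5, R2 → R5=(-59)+(-69797)=-69856
XOR R5, R2 → R5=(-69856)^(-69797)=123
halt.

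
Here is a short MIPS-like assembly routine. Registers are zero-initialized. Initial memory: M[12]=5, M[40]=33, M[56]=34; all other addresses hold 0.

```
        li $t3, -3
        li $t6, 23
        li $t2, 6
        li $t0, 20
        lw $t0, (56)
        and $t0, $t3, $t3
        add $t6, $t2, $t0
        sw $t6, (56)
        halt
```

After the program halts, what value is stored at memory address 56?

$t3=-3
$t6=23
$t2=6
$t0=20
$t0=M[56]=34
$t0=(-3)&(-3)=-3
$t6=6+(-3)=3
sw $t6, (56) → M[56]=3
halt.

3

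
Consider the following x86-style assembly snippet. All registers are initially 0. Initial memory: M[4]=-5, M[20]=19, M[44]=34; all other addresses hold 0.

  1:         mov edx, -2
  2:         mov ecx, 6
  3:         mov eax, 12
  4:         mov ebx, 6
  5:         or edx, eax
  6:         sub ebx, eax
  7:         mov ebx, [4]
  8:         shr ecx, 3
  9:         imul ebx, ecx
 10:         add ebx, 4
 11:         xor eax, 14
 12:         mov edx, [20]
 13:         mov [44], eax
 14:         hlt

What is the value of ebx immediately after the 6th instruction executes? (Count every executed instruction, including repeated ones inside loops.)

after mov edx, -2: edx=-2
after mov ecx, 6: ecx=6
after mov eax, 12: eax=12
after mov ebx, 6: ebx=6
after or edx, eax: edx=(-2)|12=-2
after sub ebx, eax: ebx=6-12=-6
After step 6: ebx = -6.

-6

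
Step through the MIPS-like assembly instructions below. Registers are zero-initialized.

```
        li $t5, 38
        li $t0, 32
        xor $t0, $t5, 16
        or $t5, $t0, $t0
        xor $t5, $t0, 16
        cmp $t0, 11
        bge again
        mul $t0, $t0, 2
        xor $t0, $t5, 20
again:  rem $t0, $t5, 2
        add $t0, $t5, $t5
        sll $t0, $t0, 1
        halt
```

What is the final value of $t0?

152

$t5=38
$t0=32
$t0=38^16=54
$t5=54|54=54
$t5=54^16=38
cmp $t0, 11  (cmp 54,11)
bge again: taken
$t0=38%2=0
$t0=38+38=76
$t0=76<<1=152
halt.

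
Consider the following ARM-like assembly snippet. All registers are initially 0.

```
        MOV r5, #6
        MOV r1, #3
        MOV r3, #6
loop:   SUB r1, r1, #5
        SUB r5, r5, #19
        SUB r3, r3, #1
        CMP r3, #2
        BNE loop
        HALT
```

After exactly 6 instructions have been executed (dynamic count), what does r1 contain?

-2

MOV r5, #6 → r5=6
MOV r1, #3 → r1=3
MOV r3, #6 → r3=6
SUB r1, r1, #5 → r1=3-5=-2
SUB r5, r5, #19 → r5=6-19=-13
SUB r3, r3, #1 → r3=6-1=5
After step 6: r1 = -2.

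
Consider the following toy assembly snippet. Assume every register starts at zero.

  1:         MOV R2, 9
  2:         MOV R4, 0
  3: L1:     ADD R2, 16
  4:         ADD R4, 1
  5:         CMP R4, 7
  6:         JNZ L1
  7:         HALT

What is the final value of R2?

R2=9
R4=0
R2=9+16=25
R4=0+1=1
CMP R4, 7  (cmp 1,7)
JNZ L1: taken
R2=25+16=41
R4=1+1=2
CMP R4, 7  (cmp 2,7)
JNZ L1: taken
R2=41+16=57
R4=2+1=3
CMP R4, 7  (cmp 3,7)
JNZ L1: taken
R2=57+16=73
R4=3+1=4
CMP R4, 7  (cmp 4,7)
JNZ L1: taken
R2=73+16=89
R4=4+1=5
CMP R4, 7  (cmp 5,7)
JNZ L1: taken
R2=89+16=105
R4=5+1=6
CMP R4, 7  (cmp 6,7)
JNZ L1: taken
R2=105+16=121
R4=6+1=7
CMP R4, 7  (cmp 7,7)
JNZ L1: not taken
halt.

121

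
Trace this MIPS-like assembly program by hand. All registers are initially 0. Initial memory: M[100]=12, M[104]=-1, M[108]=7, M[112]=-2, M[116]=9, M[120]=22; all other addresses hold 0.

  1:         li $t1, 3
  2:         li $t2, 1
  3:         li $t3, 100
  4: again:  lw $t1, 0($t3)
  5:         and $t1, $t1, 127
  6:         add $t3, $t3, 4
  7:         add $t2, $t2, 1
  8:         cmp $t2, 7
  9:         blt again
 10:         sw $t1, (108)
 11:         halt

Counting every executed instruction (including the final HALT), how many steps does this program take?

41

$t1=3
$t2=1
$t3=100
$t1=M[100]=12
$t1=12&127=12
$t3=100+4=104
$t2=1+1=2
cmp $t2, 7  (cmp 2,7)
blt again: taken
$t1=M[104]=-1
$t1=(-1)&127=127
$t3=104+4=108
$t2=2+1=3
cmp $t2, 7  (cmp 3,7)
blt again: taken
$t1=M[108]=7
$t1=7&127=7
$t3=108+4=112
$t2=3+1=4
cmp $t2, 7  (cmp 4,7)
blt again: taken
$t1=M[112]=-2
$t1=(-2)&127=126
$t3=112+4=116
$t2=4+1=5
cmp $t2, 7  (cmp 5,7)
blt again: taken
$t1=M[116]=9
$t1=9&127=9
$t3=116+4=120
$t2=5+1=6
cmp $t2, 7  (cmp 6,7)
blt again: taken
$t1=M[120]=22
$t1=22&127=22
$t3=120+4=124
$t2=6+1=7
cmp $t2, 7  (cmp 7,7)
blt again: not taken
sw $t1, (108) → M[108]=22
halt.
Total executed instructions: 41.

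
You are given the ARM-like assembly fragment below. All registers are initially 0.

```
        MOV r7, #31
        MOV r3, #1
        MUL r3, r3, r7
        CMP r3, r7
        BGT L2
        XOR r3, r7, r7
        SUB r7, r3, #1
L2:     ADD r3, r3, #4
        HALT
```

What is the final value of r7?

-1

r7=31
r3=1
r3=1*31=31
CMP r3, r7  (cmp 31,31)
BGT L2: not taken
r3=31^31=0
r7=0-1=-1
r3=0+4=4
halt.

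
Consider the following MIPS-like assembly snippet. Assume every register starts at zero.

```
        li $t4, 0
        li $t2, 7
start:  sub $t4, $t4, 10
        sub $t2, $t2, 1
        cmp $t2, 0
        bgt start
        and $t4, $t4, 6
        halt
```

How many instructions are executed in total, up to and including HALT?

32

$t4=0
$t2=7
$t4=0-10=-10
$t2=7-1=6
cmp $t2, 0  (cmp 6,0)
bgt start: taken
$t4=(-10)-10=-20
$t2=6-1=5
cmp $t2, 0  (cmp 5,0)
bgt start: taken
$t4=(-20)-10=-30
$t2=5-1=4
cmp $t2, 0  (cmp 4,0)
bgt start: taken
$t4=(-30)-10=-40
$t2=4-1=3
cmp $t2, 0  (cmp 3,0)
bgt start: taken
$t4=(-40)-10=-50
$t2=3-1=2
cmp $t2, 0  (cmp 2,0)
bgt start: taken
$t4=(-50)-10=-60
$t2=2-1=1
cmp $t2, 0  (cmp 1,0)
bgt start: taken
$t4=(-60)-10=-70
$t2=1-1=0
cmp $t2, 0  (cmp 0,0)
bgt start: not taken
$t4=(-70)&6=2
halt.
Total executed instructions: 32.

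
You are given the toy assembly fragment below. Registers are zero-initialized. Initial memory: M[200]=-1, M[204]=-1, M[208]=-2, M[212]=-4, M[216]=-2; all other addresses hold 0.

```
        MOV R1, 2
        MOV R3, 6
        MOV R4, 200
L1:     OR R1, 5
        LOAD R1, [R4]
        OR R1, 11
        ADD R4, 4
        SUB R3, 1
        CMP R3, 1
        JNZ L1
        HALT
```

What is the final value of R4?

R1=2
R3=6
R4=200
R1=2|5=7
R1=M[200]=-1
R1=(-1)|11=-1
R4=200+4=204
R3=6-1=5
CMP R3, 1  (cmp 5,1)
JNZ L1: taken
R1=(-1)|5=-1
R1=M[204]=-1
R1=(-1)|11=-1
R4=204+4=208
R3=5-1=4
CMP R3, 1  (cmp 4,1)
JNZ L1: taken
R1=(-1)|5=-1
R1=M[208]=-2
R1=(-2)|11=-1
R4=208+4=212
R3=4-1=3
CMP R3, 1  (cmp 3,1)
JNZ L1: taken
R1=(-1)|5=-1
R1=M[212]=-4
R1=(-4)|11=-1
R4=212+4=216
R3=3-1=2
CMP R3, 1  (cmp 2,1)
JNZ L1: taken
R1=(-1)|5=-1
R1=M[216]=-2
R1=(-2)|11=-1
R4=216+4=220
R3=2-1=1
CMP R3, 1  (cmp 1,1)
JNZ L1: not taken
halt.

220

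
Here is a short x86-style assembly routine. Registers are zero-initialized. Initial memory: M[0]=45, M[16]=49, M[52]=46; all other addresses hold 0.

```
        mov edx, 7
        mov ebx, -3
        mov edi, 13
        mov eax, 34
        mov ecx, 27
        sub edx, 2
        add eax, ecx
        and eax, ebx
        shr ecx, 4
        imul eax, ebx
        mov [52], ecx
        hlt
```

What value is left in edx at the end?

5

mov edx, 7 → edx=7
mov ebx, -3 → ebx=-3
mov edi, 13 → edi=13
mov eax, 34 → eax=34
mov ecx, 27 → ecx=27
sub edx, 2 → edx=7-2=5
add eax, ecx → eax=34+27=61
and eax, ebx → eax=61&(-3)=61
shr ecx, 4 → ecx=27>>4=1
imul eax, ebx → eax=61*(-3)=-183
mov [52], ecx → M[52]=1
halt.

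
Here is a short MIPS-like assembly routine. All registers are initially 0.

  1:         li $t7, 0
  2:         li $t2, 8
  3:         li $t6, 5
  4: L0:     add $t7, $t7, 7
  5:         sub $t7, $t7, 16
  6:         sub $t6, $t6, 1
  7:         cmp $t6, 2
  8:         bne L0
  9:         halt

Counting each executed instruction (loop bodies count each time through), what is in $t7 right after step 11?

after li $t7, 0: $t7=0
after li $t2, 8: $t2=8
after li $t6, 5: $t6=5
after add $t7, $t7, 7: $t7=0+7=7
after sub $t7, $t7, 16: $t7=7-16=-9
after sub $t6, $t6, 1: $t6=5-1=4
cmp $t6, 2  (cmp 4,2)
bne L0: taken
after add $t7, $t7, 7: $t7=(-9)+7=-2
after sub $t7, $t7, 16: $t7=(-2)-16=-18
after sub $t6, $t6, 1: $t6=4-1=3
After step 11: $t7 = -18.

-18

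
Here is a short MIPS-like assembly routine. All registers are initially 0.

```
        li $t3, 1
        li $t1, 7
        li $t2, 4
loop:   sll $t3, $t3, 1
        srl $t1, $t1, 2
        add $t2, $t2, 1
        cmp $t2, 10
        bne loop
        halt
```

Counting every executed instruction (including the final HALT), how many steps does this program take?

after li $t3, 1: $t3=1
after li $t1, 7: $t1=7
after li $t2, 4: $t2=4
after sll $t3, $t3, 1: $t3=1<<1=2
after srl $t1, $t1, 2: $t1=7>>2=1
after add $t2, $t2, 1: $t2=4+1=5
cmp $t2, 10  (cmp 5,10)
bne loop: taken
after sll $t3, $t3, 1: $t3=2<<1=4
after srl $t1, $t1, 2: $t1=1>>2=0
after add $t2, $t2, 1: $t2=5+1=6
cmp $t2, 10  (cmp 6,10)
bne loop: taken
after sll $t3, $t3, 1: $t3=4<<1=8
after srl $t1, $t1, 2: $t1=0>>2=0
after add $t2, $t2, 1: $t2=6+1=7
cmp $t2, 10  (cmp 7,10)
bne loop: taken
after sll $t3, $t3, 1: $t3=8<<1=16
after srl $t1, $t1, 2: $t1=0>>2=0
after add $t2, $t2, 1: $t2=7+1=8
cmp $t2, 10  (cmp 8,10)
bne loop: taken
after sll $t3, $t3, 1: $t3=16<<1=32
after srl $t1, $t1, 2: $t1=0>>2=0
after add $t2, $t2, 1: $t2=8+1=9
cmp $t2, 10  (cmp 9,10)
bne loop: taken
after sll $t3, $t3, 1: $t3=32<<1=64
after srl $t1, $t1, 2: $t1=0>>2=0
after add $t2, $t2, 1: $t2=9+1=10
cmp $t2, 10  (cmp 10,10)
bne loop: not taken
halt.
Total executed instructions: 34.

34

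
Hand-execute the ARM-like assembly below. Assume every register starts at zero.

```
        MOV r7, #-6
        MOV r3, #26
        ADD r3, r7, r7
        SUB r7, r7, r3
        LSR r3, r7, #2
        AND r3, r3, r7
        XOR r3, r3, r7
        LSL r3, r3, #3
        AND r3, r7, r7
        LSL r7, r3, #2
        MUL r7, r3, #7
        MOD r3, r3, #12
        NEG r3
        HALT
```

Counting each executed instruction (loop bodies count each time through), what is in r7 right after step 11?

MOV r7, #-6 → r7=-6
MOV r3, #26 → r3=26
ADD r3, r7, r7 → r3=(-6)+(-6)=-12
SUB r7, r7, r3 → r7=(-6)-(-12)=6
LSR r3, r7, #2 → r3=6>>2=1
AND r3, r3, r7 → r3=1&6=0
XOR r3, r3, r7 → r3=0^6=6
LSL r3, r3, #3 → r3=6<<3=48
AND r3, r7, r7 → r3=6&6=6
LSL r7, r3, #2 → r7=6<<2=24
MUL r7, r3, #7 → r7=6*7=42
After step 11: r7 = 42.

42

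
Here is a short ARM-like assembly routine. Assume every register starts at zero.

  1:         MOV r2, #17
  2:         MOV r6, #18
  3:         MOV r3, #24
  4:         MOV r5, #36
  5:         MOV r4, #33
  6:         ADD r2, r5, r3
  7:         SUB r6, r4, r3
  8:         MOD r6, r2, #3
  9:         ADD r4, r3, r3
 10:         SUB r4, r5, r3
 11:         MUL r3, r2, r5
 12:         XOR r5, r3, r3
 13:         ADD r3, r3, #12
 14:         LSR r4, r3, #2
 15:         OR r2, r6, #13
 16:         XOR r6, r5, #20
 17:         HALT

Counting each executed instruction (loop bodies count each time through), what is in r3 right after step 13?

r2=17
r6=18
r3=24
r5=36
r4=33
r2=36+24=60
r6=33-24=9
r6=60%3=0
r4=24+24=48
r4=36-24=12
r3=60*36=2160
r5=2160^2160=0
r3=2160+12=2172
After step 13: r3 = 2172.

2172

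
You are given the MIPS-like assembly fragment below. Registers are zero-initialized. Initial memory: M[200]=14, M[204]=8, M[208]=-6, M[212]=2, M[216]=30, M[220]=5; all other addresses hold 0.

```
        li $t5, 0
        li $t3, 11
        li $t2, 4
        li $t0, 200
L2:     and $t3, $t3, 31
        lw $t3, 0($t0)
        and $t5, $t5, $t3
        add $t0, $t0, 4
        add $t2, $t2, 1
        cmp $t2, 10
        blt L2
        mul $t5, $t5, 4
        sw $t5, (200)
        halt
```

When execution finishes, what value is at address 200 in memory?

after li $t5, 0: $t5=0
after li $t3, 11: $t3=11
after li $t2, 4: $t2=4
after li $t0, 200: $t0=200
after and $t3, $t3, 31: $t3=11&31=11
after lw $t3, 0($t0): $t3=M[200]=14
after and $t5, $t5, $t3: $t5=0&14=0
after add $t0, $t0, 4: $t0=200+4=204
after add $t2, $t2, 1: $t2=4+1=5
cmp $t2, 10  (cmp 5,10)
blt L2: taken
after and $t3, $t3, 31: $t3=14&31=14
after lw $t3, 0($t0): $t3=M[204]=8
after and $t5, $t5, $t3: $t5=0&8=0
after add $t0, $t0, 4: $t0=204+4=208
after add $t2, $t2, 1: $t2=5+1=6
cmp $t2, 10  (cmp 6,10)
blt L2: taken
after and $t3, $t3, 31: $t3=8&31=8
after lw $t3, 0($t0): $t3=M[208]=-6
after and $t5, $t5, $t3: $t5=0&(-6)=0
after add $t0, $t0, 4: $t0=208+4=212
after add $t2, $t2, 1: $t2=6+1=7
cmp $t2, 10  (cmp 7,10)
blt L2: taken
after and $t3, $t3, 31: $t3=(-6)&31=26
after lw $t3, 0($t0): $t3=M[212]=2
after and $t5, $t5, $t3: $t5=0&2=0
after add $t0, $t0, 4: $t0=212+4=216
after add $t2, $t2, 1: $t2=7+1=8
cmp $t2, 10  (cmp 8,10)
blt L2: taken
after and $t3, $t3, 31: $t3=2&31=2
after lw $t3, 0($t0): $t3=M[216]=30
after and $t5, $t5, $t3: $t5=0&30=0
after add $t0, $t0, 4: $t0=216+4=220
after add $t2, $t2, 1: $t2=8+1=9
cmp $t2, 10  (cmp 9,10)
blt L2: taken
after and $t3, $t3, 31: $t3=30&31=30
after lw $t3, 0($t0): $t3=M[220]=5
after and $t5, $t5, $t3: $t5=0&5=0
after add $t0, $t0, 4: $t0=220+4=224
after add $t2, $t2, 1: $t2=9+1=10
cmp $t2, 10  (cmp 10,10)
blt L2: not taken
after mul $t5, $t5, 4: $t5=0*4=0
sw $t5, (200) → M[200]=0
halt.

0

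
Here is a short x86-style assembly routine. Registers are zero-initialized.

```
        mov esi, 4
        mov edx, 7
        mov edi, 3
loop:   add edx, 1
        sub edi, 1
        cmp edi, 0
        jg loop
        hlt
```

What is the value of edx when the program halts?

mov esi, 4 → esi=4
mov edx, 7 → edx=7
mov edi, 3 → edi=3
add edx, 1 → edx=7+1=8
sub edi, 1 → edi=3-1=2
cmp edi, 0  (cmp 2,0)
jg loop: taken
add edx, 1 → edx=8+1=9
sub edi, 1 → edi=2-1=1
cmp edi, 0  (cmp 1,0)
jg loop: taken
add edx, 1 → edx=9+1=10
sub edi, 1 → edi=1-1=0
cmp edi, 0  (cmp 0,0)
jg loop: not taken
halt.

10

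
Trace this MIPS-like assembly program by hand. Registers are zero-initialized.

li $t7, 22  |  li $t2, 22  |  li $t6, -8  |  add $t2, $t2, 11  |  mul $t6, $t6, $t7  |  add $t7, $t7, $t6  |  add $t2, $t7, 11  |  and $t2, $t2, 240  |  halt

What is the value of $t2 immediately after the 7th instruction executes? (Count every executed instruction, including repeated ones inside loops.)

-143

li $t7, 22 → $t7=22
li $t2, 22 → $t2=22
li $t6, -8 → $t6=-8
add $t2, $t2, 11 → $t2=22+11=33
mul $t6, $t6, $t7 → $t6=(-8)*22=-176
add $t7, $t7, $t6 → $t7=22+(-176)=-154
add $t2, $t7, 11 → $t2=(-154)+11=-143
After step 7: $t2 = -143.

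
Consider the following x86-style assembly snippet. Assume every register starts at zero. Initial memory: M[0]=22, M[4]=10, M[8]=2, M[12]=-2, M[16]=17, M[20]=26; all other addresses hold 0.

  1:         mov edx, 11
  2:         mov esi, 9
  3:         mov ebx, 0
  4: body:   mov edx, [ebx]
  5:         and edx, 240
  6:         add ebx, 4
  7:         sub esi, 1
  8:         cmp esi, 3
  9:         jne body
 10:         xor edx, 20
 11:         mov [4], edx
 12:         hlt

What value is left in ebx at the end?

edx=11
esi=9
ebx=0
edx=M[0]=22
edx=22&240=16
ebx=0+4=4
esi=9-1=8
cmp esi, 3  (cmp 8,3)
jne body: taken
edx=M[4]=10
edx=10&240=0
ebx=4+4=8
esi=8-1=7
cmp esi, 3  (cmp 7,3)
jne body: taken
edx=M[8]=2
edx=2&240=0
ebx=8+4=12
esi=7-1=6
cmp esi, 3  (cmp 6,3)
jne body: taken
edx=M[12]=-2
edx=(-2)&240=240
ebx=12+4=16
esi=6-1=5
cmp esi, 3  (cmp 5,3)
jne body: taken
edx=M[16]=17
edx=17&240=16
ebx=16+4=20
esi=5-1=4
cmp esi, 3  (cmp 4,3)
jne body: taken
edx=M[20]=26
edx=26&240=16
ebx=20+4=24
esi=4-1=3
cmp esi, 3  (cmp 3,3)
jne body: not taken
edx=16^20=4
mov [4], edx → M[4]=4
halt.

24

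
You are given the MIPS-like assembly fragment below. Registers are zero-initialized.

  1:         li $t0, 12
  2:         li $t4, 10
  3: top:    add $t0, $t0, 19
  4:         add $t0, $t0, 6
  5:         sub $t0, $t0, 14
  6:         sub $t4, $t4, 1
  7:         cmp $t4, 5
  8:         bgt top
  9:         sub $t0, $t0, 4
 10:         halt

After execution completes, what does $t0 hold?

63

$t0=12
$t4=10
$t0=12+19=31
$t0=31+6=37
$t0=37-14=23
$t4=10-1=9
cmp $t4, 5  (cmp 9,5)
bgt top: taken
$t0=23+19=42
$t0=42+6=48
$t0=48-14=34
$t4=9-1=8
cmp $t4, 5  (cmp 8,5)
bgt top: taken
$t0=34+19=53
$t0=53+6=59
$t0=59-14=45
$t4=8-1=7
cmp $t4, 5  (cmp 7,5)
bgt top: taken
$t0=45+19=64
$t0=64+6=70
$t0=70-14=56
$t4=7-1=6
cmp $t4, 5  (cmp 6,5)
bgt top: taken
$t0=56+19=75
$t0=75+6=81
$t0=81-14=67
$t4=6-1=5
cmp $t4, 5  (cmp 5,5)
bgt top: not taken
$t0=67-4=63
halt.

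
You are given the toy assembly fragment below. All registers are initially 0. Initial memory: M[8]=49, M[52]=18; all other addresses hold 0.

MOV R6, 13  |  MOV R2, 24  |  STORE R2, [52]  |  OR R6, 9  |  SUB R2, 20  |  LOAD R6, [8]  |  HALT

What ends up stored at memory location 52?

after MOV R6, 13: R6=13
after MOV R2, 24: R2=24
STORE R2, [52] → M[52]=24
after OR R6, 9: R6=13|9=13
after SUB R2, 20: R2=24-20=4
after LOAD R6, [8]: R6=M[8]=49
halt.

24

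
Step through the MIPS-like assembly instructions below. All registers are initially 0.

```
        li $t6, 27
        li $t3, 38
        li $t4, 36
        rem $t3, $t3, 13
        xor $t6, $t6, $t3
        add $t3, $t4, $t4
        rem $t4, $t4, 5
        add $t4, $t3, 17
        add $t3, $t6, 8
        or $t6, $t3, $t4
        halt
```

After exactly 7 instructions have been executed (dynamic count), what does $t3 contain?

li $t6, 27 → $t6=27
li $t3, 38 → $t3=38
li $t4, 36 → $t4=36
rem $t3, $t3, 13 → $t3=38%13=12
xor $t6, $t6, $t3 → $t6=27^12=23
add $t3, $t4, $t4 → $t3=36+36=72
rem $t4, $t4, 5 → $t4=36%5=1
After step 7: $t3 = 72.

72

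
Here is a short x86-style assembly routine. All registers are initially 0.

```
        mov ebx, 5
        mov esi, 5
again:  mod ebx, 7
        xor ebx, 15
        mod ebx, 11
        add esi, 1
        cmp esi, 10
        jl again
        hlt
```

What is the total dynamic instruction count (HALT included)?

33

ebx=5
esi=5
ebx=5%7=5
ebx=5^15=10
ebx=10%11=10
esi=5+1=6
cmp esi, 10  (cmp 6,10)
jl again: taken
ebx=10%7=3
ebx=3^15=12
ebx=12%11=1
esi=6+1=7
cmp esi, 10  (cmp 7,10)
jl again: taken
ebx=1%7=1
ebx=1^15=14
ebx=14%11=3
esi=7+1=8
cmp esi, 10  (cmp 8,10)
jl again: taken
ebx=3%7=3
ebx=3^15=12
ebx=12%11=1
esi=8+1=9
cmp esi, 10  (cmp 9,10)
jl again: taken
ebx=1%7=1
ebx=1^15=14
ebx=14%11=3
esi=9+1=10
cmp esi, 10  (cmp 10,10)
jl again: not taken
halt.
Total executed instructions: 33.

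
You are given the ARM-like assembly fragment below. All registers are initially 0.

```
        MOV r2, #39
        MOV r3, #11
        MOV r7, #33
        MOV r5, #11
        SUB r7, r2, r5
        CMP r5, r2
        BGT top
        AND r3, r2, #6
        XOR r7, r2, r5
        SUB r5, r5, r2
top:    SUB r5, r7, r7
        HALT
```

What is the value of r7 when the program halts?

MOV r2, #39 → r2=39
MOV r3, #11 → r3=11
MOV r7, #33 → r7=33
MOV r5, #11 → r5=11
SUB r7, r2, r5 → r7=39-11=28
CMP r5, r2  (cmp 11,39)
BGT top: not taken
AND r3, r2, #6 → r3=39&6=6
XOR r7, r2, r5 → r7=39^11=44
SUB r5, r5, r2 → r5=11-39=-28
SUB r5, r7, r7 → r5=44-44=0
halt.

44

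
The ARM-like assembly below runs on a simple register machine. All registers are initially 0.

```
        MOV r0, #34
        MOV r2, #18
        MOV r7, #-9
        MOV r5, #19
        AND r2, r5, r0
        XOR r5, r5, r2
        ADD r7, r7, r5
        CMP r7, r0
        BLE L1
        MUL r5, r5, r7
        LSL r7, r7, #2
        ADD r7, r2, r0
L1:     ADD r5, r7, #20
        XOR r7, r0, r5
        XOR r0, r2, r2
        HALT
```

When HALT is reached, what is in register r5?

28

r0=34
r2=18
r7=-9
r5=19
r2=19&34=2
r5=19^2=17
r7=(-9)+17=8
CMP r7, r0  (cmp 8,34)
BLE L1: taken
r5=8+20=28
r7=34^28=62
r0=2^2=0
halt.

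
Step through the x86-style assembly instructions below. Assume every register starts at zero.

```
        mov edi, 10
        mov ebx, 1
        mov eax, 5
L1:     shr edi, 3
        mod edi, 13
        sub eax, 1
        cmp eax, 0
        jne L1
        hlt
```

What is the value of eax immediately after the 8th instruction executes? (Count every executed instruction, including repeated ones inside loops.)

edi=10
ebx=1
eax=5
edi=10>>3=1
edi=1%13=1
eax=5-1=4
cmp eax, 0  (cmp 4,0)
jne L1: taken
After step 8: eax = 4.

4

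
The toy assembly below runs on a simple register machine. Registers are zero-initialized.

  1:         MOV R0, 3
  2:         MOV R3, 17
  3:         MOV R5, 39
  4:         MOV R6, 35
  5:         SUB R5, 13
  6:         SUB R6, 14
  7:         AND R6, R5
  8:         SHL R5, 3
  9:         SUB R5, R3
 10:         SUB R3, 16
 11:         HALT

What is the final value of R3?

R0=3
R3=17
R5=39
R6=35
R5=39-13=26
R6=35-14=21
R6=21&26=16
R5=26<<3=208
R5=208-17=191
R3=17-16=1
halt.

1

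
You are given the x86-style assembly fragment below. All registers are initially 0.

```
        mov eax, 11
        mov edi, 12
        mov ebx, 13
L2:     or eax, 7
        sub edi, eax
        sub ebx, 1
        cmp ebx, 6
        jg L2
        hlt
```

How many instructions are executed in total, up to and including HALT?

after mov eax, 11: eax=11
after mov edi, 12: edi=12
after mov ebx, 13: ebx=13
after or eax, 7: eax=11|7=15
after sub edi, eax: edi=12-15=-3
after sub ebx, 1: ebx=13-1=12
cmp ebx, 6  (cmp 12,6)
jg L2: taken
after or eax, 7: eax=15|7=15
after sub edi, eax: edi=(-3)-15=-18
after sub ebx, 1: ebx=12-1=11
cmp ebx, 6  (cmp 11,6)
jg L2: taken
after or eax, 7: eax=15|7=15
after sub edi, eax: edi=(-18)-15=-33
after sub ebx, 1: ebx=11-1=10
cmp ebx, 6  (cmp 10,6)
jg L2: taken
after or eax, 7: eax=15|7=15
after sub edi, eax: edi=(-33)-15=-48
after sub ebx, 1: ebx=10-1=9
cmp ebx, 6  (cmp 9,6)
jg L2: taken
after or eax, 7: eax=15|7=15
after sub edi, eax: edi=(-48)-15=-63
after sub ebx, 1: ebx=9-1=8
cmp ebx, 6  (cmp 8,6)
jg L2: taken
after or eax, 7: eax=15|7=15
after sub edi, eax: edi=(-63)-15=-78
after sub ebx, 1: ebx=8-1=7
cmp ebx, 6  (cmp 7,6)
jg L2: taken
after or eax, 7: eax=15|7=15
after sub edi, eax: edi=(-78)-15=-93
after sub ebx, 1: ebx=7-1=6
cmp ebx, 6  (cmp 6,6)
jg L2: not taken
halt.
Total executed instructions: 39.

39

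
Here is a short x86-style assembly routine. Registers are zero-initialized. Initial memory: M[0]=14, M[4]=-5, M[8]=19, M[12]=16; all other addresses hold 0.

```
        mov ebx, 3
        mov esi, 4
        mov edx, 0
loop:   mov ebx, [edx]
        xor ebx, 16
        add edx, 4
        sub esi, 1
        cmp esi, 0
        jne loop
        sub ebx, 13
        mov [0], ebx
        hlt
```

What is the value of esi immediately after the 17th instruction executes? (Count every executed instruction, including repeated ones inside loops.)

mov ebx, 3 → ebx=3
mov esi, 4 → esi=4
mov edx, 0 → edx=0
mov ebx, [edx] → ebx=M[0]=14
xor ebx, 16 → ebx=14^16=30
add edx, 4 → edx=0+4=4
sub esi, 1 → esi=4-1=3
cmp esi, 0  (cmp 3,0)
jne loop: taken
mov ebx, [edx] → ebx=M[4]=-5
xor ebx, 16 → ebx=(-5)^16=-21
add edx, 4 → edx=4+4=8
sub esi, 1 → esi=3-1=2
cmp esi, 0  (cmp 2,0)
jne loop: taken
mov ebx, [edx] → ebx=M[8]=19
xor ebx, 16 → ebx=19^16=3
After step 17: esi = 2.

2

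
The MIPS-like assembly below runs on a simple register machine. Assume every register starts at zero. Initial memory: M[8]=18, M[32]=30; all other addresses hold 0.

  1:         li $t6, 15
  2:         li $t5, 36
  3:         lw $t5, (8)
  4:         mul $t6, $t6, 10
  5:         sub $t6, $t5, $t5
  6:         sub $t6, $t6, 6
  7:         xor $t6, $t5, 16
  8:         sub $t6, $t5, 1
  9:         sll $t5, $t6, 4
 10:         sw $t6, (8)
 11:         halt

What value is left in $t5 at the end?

after li $t6, 15: $t6=15
after li $t5, 36: $t5=36
after lw $t5, (8): $t5=M[8]=18
after mul $t6, $t6, 10: $t6=15*10=150
after sub $t6, $t5, $t5: $t6=18-18=0
after sub $t6, $t6, 6: $t6=0-6=-6
after xor $t6, $t5, 16: $t6=18^16=2
after sub $t6, $t5, 1: $t6=18-1=17
after sll $t5, $t6, 4: $t5=17<<4=272
sw $t6, (8) → M[8]=17
halt.

272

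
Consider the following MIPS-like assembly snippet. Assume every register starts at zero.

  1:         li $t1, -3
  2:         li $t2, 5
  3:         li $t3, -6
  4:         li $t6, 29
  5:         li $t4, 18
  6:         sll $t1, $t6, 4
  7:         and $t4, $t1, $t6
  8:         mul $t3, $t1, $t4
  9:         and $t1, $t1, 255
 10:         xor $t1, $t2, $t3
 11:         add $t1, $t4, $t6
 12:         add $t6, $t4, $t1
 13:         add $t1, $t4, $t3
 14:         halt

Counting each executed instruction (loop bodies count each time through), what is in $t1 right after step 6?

after li $t1, -3: $t1=-3
after li $t2, 5: $t2=5
after li $t3, -6: $t3=-6
after li $t6, 29: $t6=29
after li $t4, 18: $t4=18
after sll $t1, $t6, 4: $t1=29<<4=464
After step 6: $t1 = 464.

464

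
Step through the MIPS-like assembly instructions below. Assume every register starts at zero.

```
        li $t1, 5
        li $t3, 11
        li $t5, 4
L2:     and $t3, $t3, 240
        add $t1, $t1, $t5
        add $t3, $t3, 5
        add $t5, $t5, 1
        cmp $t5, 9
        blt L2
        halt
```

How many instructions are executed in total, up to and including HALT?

li $t1, 5 → $t1=5
li $t3, 11 → $t3=11
li $t5, 4 → $t5=4
and $t3, $t3, 240 → $t3=11&240=0
add $t1, $t1, $t5 → $t1=5+4=9
add $t3, $t3, 5 → $t3=0+5=5
add $t5, $t5, 1 → $t5=4+1=5
cmp $t5, 9  (cmp 5,9)
blt L2: taken
and $t3, $t3, 240 → $t3=5&240=0
add $t1, $t1, $t5 → $t1=9+5=14
add $t3, $t3, 5 → $t3=0+5=5
add $t5, $t5, 1 → $t5=5+1=6
cmp $t5, 9  (cmp 6,9)
blt L2: taken
and $t3, $t3, 240 → $t3=5&240=0
add $t1, $t1, $t5 → $t1=14+6=20
add $t3, $t3, 5 → $t3=0+5=5
add $t5, $t5, 1 → $t5=6+1=7
cmp $t5, 9  (cmp 7,9)
blt L2: taken
and $t3, $t3, 240 → $t3=5&240=0
add $t1, $t1, $t5 → $t1=20+7=27
add $t3, $t3, 5 → $t3=0+5=5
add $t5, $t5, 1 → $t5=7+1=8
cmp $t5, 9  (cmp 8,9)
blt L2: taken
and $t3, $t3, 240 → $t3=5&240=0
add $t1, $t1, $t5 → $t1=27+8=35
add $t3, $t3, 5 → $t3=0+5=5
add $t5, $t5, 1 → $t5=8+1=9
cmp $t5, 9  (cmp 9,9)
blt L2: not taken
halt.
Total executed instructions: 34.

34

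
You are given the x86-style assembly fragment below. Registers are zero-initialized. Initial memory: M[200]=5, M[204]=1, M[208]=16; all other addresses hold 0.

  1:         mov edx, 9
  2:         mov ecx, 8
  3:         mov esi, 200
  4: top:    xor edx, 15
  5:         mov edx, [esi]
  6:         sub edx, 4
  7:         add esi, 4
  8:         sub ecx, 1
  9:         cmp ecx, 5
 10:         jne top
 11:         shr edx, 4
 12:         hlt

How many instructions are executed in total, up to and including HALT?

26

after mov edx, 9: edx=9
after mov ecx, 8: ecx=8
after mov esi, 200: esi=200
after xor edx, 15: edx=9^15=6
after mov edx, [esi]: edx=M[200]=5
after sub edx, 4: edx=5-4=1
after add esi, 4: esi=200+4=204
after sub ecx, 1: ecx=8-1=7
cmp ecx, 5  (cmp 7,5)
jne top: taken
after xor edx, 15: edx=1^15=14
after mov edx, [esi]: edx=M[204]=1
after sub edx, 4: edx=1-4=-3
after add esi, 4: esi=204+4=208
after sub ecx, 1: ecx=7-1=6
cmp ecx, 5  (cmp 6,5)
jne top: taken
after xor edx, 15: edx=(-3)^15=-14
after mov edx, [esi]: edx=M[208]=16
after sub edx, 4: edx=16-4=12
after add esi, 4: esi=208+4=212
after sub ecx, 1: ecx=6-1=5
cmp ecx, 5  (cmp 5,5)
jne top: not taken
after shr edx, 4: edx=12>>4=0
halt.
Total executed instructions: 26.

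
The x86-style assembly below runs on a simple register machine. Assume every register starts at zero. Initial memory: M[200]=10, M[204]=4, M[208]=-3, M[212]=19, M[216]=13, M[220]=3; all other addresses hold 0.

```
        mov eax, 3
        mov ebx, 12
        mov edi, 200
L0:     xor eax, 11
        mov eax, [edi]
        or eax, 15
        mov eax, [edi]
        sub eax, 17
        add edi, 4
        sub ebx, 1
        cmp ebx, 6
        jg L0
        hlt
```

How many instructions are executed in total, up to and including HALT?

mov eax, 3 → eax=3
mov ebx, 12 → ebx=12
mov edi, 200 → edi=200
xor eax, 11 → eax=3^11=8
mov eax, [edi] → eax=M[200]=10
or eax, 15 → eax=10|15=15
mov eax, [edi] → eax=M[200]=10
sub eax, 17 → eax=10-17=-7
add edi, 4 → edi=200+4=204
sub ebx, 1 → ebx=12-1=11
cmp ebx, 6  (cmp 11,6)
jg L0: taken
xor eax, 11 → eax=(-7)^11=-14
mov eax, [edi] → eax=M[204]=4
or eax, 15 → eax=4|15=15
mov eax, [edi] → eax=M[204]=4
sub eax, 17 → eax=4-17=-13
add edi, 4 → edi=204+4=208
sub ebx, 1 → ebx=11-1=10
cmp ebx, 6  (cmp 10,6)
jg L0: taken
xor eax, 11 → eax=(-13)^11=-8
mov eax, [edi] → eax=M[208]=-3
or eax, 15 → eax=(-3)|15=-1
mov eax, [edi] → eax=M[208]=-3
sub eax, 17 → eax=(-3)-17=-20
add edi, 4 → edi=208+4=212
sub ebx, 1 → ebx=10-1=9
cmp ebx, 6  (cmp 9,6)
jg L0: taken
xor eax, 11 → eax=(-20)^11=-25
mov eax, [edi] → eax=M[212]=19
or eax, 15 → eax=19|15=31
mov eax, [edi] → eax=M[212]=19
sub eax, 17 → eax=19-17=2
add edi, 4 → edi=212+4=216
sub ebx, 1 → ebx=9-1=8
cmp ebx, 6  (cmp 8,6)
jg L0: taken
xor eax, 11 → eax=2^11=9
mov eax, [edi] → eax=M[216]=13
or eax, 15 → eax=13|15=15
mov eax, [edi] → eax=M[216]=13
sub eax, 17 → eax=13-17=-4
add edi, 4 → edi=216+4=220
sub ebx, 1 → ebx=8-1=7
cmp ebx, 6  (cmp 7,6)
jg L0: taken
xor eax, 11 → eax=(-4)^11=-9
mov eax, [edi] → eax=M[220]=3
or eax, 15 → eax=3|15=15
mov eax, [edi] → eax=M[220]=3
sub eax, 17 → eax=3-17=-14
add edi, 4 → edi=220+4=224
sub ebx, 1 → ebx=7-1=6
cmp ebx, 6  (cmp 6,6)
jg L0: not taken
halt.
Total executed instructions: 58.

58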